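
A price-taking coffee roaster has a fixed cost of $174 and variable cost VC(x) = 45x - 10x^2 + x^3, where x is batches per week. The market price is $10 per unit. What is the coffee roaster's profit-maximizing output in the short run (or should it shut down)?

Strip out fixed cost: VC = 45x - 10x^2 + x^3. Then AVC = 45 - 10x + x^2 and MC = 45 - 20x + 3x^2.
The AVC parabola has its vertex at x = 10/2 = 5, where AVC = 45 - 10·5 + 5^2 = $20.
P = $10 lies below min AVC = $20; no output level covers variable cost.
Shutting down limits the loss to fixed cost, $174.

Shut down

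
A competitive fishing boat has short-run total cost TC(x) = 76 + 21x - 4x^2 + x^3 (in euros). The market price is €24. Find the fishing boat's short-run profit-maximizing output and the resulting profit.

AVC = 21 - 4x + x^2; min AVC = €17 at x = 2. Since P = €24 ≥ min AVC, the firm produces.
MC = 21 - 8x + 3x^2. Setting P = MC and taking the root on the rising branch gives x* = 3.
TR = 24·3 = 72. TC = 76 + 54 = 130. Profit = 72 − 130 = -€58.
By producing, the firm covers all variable cost plus €18 of fixed cost; shutting down would lose the full €76.

Profit = -€58 at x = 3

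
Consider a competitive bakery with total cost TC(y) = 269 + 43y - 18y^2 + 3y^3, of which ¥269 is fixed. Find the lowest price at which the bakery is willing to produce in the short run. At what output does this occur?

The firm shuts down when price falls below the minimum of average variable cost. AVC = VC/y = 43 - 18y + 3y^2.
At the minimum of AVC, MC = AVC. MC = 43 - 36y + 9y^2; setting MC = AVC gives 6y^2 - 18y = 0, so y = 3. min AVC = 16.
For P < ¥16 the firm produces nothing.

¥16 per unit, at y = 3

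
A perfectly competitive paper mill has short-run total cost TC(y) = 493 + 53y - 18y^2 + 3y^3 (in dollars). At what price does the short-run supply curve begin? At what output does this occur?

$26 per unit, at y = 3

The firm shuts down when price falls below the minimum of average variable cost. AVC = VC/y = 53 - 18y + 3y^2.
dAVC/dy = -18 + 6y = 0 gives y = 3. min AVC = 53 - 18·3 + 3·3^2 = 26.
For P < $26 the firm produces nothing.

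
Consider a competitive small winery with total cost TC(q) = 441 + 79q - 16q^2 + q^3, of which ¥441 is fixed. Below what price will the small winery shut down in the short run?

Short-run supply begins at min AVC. From VC = 79q - 16q^2 + q^3, AVC = 79 - 16q + q^2.
At the minimum of AVC, MC = AVC. MC = 79 - 32q + 3q^2; setting MC = AVC gives 2q^2 - 16q = 0, so q = 8. min AVC = 15.
The firm shuts down for any P below ¥15.

¥15 per unit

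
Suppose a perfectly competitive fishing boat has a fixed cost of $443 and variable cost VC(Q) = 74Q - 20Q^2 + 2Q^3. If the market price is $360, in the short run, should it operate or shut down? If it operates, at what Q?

Produce at Q = 11

Strip out fixed cost: VC = 74Q - 20Q^2 + 2Q^3. Then AVC = 74 - 20Q + 2Q^2 and MC = 74 - 40Q + 6Q^2.
AVC hits its minimum where MC = AVC, at Q = 5, giving min AVC = 74 - 20·5 + 2·5^2 = $24.
P = $360 exceeds min AVC = $24, so the firm stays open.
P = MC gives -286 - 40Q + 6Q^2 = 0, with roots -13/3 and 11. Take the larger (rising MC): Q* = 11.
Check: AVC at Q = 11 is $96 ≤ P, so revenue covers variable cost.
Profit = P·Q − TC = 360·11 − 1499 = $2461.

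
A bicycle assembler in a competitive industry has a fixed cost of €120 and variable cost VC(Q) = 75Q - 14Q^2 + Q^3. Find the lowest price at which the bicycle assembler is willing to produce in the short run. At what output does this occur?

€26 per unit, at Q = 7

Short-run supply begins at min AVC. From VC = 75Q - 14Q^2 + Q^3, AVC = 75 - 14Q + Q^2.
dAVC/dQ = -14 + 2Q = 0 gives Q = 7. min AVC = 75 - 14·7 + 7^2 = 26.
So the shutdown price is €26.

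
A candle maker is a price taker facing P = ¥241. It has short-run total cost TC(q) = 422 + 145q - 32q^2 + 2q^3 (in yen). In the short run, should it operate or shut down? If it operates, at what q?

Variable cost is VC = 145q - 32q^2 + 2q^3, so AVC = VC/q = 145 - 32q + 2q^2 and MC = dTC/dq = 145 - 64q + 6q^2.
AVC hits its minimum where MC = AVC, at q = 8, giving min AVC = 145 - 32·8 + 2·8^2 = ¥17.
Since P = ¥241 ≥ min AVC = ¥17, price covers variable cost and the firm should produce.
P = MC gives -96 - 64q + 6q^2 = 0, with roots -4/3 and 12. Take the larger (rising MC): q* = 12.
Check: AVC at q = 12 is ¥49 ≤ P, so revenue covers variable cost.
Profit = P·q − TC = 241·12 − 1010 = ¥1882.

Produce at q = 12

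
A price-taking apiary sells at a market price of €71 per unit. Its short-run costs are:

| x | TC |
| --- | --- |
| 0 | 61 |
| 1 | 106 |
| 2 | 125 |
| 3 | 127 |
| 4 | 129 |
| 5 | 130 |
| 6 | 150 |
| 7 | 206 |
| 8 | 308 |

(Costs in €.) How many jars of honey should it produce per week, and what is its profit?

Compute π = P·x − TC at each output: x=0: -61; x=1: -35; x=2: 17; x=3: 86; x=4: 155; x=5: 225; x=6: 276; x=7: 291; x=8: 260.
Profit is maximized at x = 7. AVC there is 145/7 = €20.71 ≤ P, so producing beats shutting down (which would give -€61).

x = 7; profit = €291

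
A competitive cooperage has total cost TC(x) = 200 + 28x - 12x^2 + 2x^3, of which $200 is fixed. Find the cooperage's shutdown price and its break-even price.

Shutdown price = $10; break-even price = $58

AVC = 28 - 12x + 2x^2; minimized at x = 3, giving min AVC = $10. That is the shutdown price.
ATC = 200/x + 28 - 12x + 2x^2. Setting dATC/dx = −200/x^2 − 12 + 4x = 0 gives x = 5 (since 4·5^3 − 12·5^2 = 200).
min ATC = 200/5 + 28 − 12·5 + 2·5^2 = $58. That is the break-even price.
For $10 ≤ P < $58 the firm produces at a loss; below $10 it shuts down.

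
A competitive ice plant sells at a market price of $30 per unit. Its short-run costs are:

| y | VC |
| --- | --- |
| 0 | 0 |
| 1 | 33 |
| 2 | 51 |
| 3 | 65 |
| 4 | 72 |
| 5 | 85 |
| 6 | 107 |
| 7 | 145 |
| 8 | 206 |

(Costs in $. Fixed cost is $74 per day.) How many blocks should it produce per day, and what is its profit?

y = 6; profit = -$1

Profit at each row (π = 30y − TC): y=0: -74; y=1: -77; y=2: -65; y=3: -49; y=4: -26; y=5: -9; y=6: -1; y=7: -9; y=8: -40.
Profit is maximized at y = 6. AVC there is 107/6 = $17.83 ≤ P, so producing beats shutting down (which would give -$74).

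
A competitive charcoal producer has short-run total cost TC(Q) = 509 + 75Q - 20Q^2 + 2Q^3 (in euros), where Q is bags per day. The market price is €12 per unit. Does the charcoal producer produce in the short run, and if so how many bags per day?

From TC, MC = TC'(Q) = 75 - 40Q + 6Q^2 and AVC = VC/Q = 75 - 20Q + 2Q^2.
AVC is minimized where dAVC/dQ = -20 + 4Q = 0, at Q = 5; min AVC = 75 - 20·5 + 2·5^2 = €25.
Since P = €12 < min AVC = €25, price fails to cover variable cost at any output.
The firm minimizes its loss by shutting down and losing only its fixed cost of €509.

Shut down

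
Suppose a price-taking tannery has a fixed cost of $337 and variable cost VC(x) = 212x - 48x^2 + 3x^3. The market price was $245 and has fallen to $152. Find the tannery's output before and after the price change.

Output falls from 11 to 10

MC = 212 - 96x + 9x^2; the shutdown threshold is min AVC = $20 (at x = 8).
With P = $245 above the shutdown price, P = MC gives x = 11.
At P = $152 ≥ min AVC, set P = MC: x = 10. The firm stays open but cuts output.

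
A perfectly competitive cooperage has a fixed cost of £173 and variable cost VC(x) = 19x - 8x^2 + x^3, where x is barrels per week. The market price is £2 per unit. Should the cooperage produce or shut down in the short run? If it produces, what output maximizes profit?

Shut down

Strip out fixed cost: VC = 19x - 8x^2 + x^3. Then AVC = 19 - 8x + x^2 and MC = 19 - 16x + 3x^2.
The AVC parabola has its vertex at x = 8/2 = 4, where AVC = 19 - 8·4 + 4^2 = £3.
Since P = £2 < min AVC = £3, price fails to cover variable cost at any output.
The firm minimizes its loss by shutting down and losing only its fixed cost of £173.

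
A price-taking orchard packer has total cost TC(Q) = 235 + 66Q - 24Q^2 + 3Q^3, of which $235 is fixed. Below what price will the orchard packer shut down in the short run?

$18 per unit

The firm shuts down when price falls below the minimum of average variable cost. AVC = VC/Q = 66 - 24Q + 3Q^2.
At the minimum of AVC, MC = AVC. MC = 66 - 48Q + 9Q^2; setting MC = AVC gives 6Q^2 - 24Q = 0, so Q = 4. min AVC = 18.
For P < $18 the firm produces nothing.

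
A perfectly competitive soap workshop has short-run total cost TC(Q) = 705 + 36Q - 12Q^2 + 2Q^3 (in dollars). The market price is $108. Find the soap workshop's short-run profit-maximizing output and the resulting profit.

AVC = 36 - 12Q + 2Q^2 has its minimum $18 at Q = 3; price $108 clears that bar, so the firm operates.
MC = 36 - 24Q + 6Q^2. Setting P = MC and taking the root on the rising branch gives Q* = 6.
TR = 108·6 = 648. TC = 705 + 216 = 921. Profit = 648 − 921 = -$273.
Shutting down would mean losing the fixed cost of $705, so operating at a loss of $273 is better by $432.

Profit = -$273 at Q = 6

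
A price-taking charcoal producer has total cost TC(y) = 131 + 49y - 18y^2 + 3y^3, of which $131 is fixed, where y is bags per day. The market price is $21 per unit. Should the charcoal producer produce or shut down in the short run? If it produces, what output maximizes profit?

Shut down

Variable cost is VC = 49y - 18y^2 + 3y^3, so AVC = VC/y = 49 - 18y + 3y^2 and MC = dTC/dy = 49 - 36y + 9y^2.
AVC hits its minimum where MC = AVC, at y = 3, giving min AVC = 49 - 18·3 + 3·3^2 = $22.
With P < min AVC ($21 < $22), every unit sold adds to the loss.
Best response: produce nothing and absorb the $131 fixed cost.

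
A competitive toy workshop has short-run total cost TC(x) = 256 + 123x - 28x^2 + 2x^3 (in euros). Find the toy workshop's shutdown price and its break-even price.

Shutdown price = min AVC. AVC = 123 - 28x + 2x^2, with vertex at x = 7 and minimum €25.
ATC = 256/x + 123 - 28x + 2x^2. Setting dATC/dx = −256/x^2 − 28 + 4x = 0 gives x = 8 (since 4·8^3 − 28·8^2 = 256).
min ATC = 256/8 + 123 − 28·8 + 2·8^2 = €59. That is the break-even price.
Between these two prices the firm operates at a loss; above €59 it earns a profit.

Shutdown price = €25; break-even price = €59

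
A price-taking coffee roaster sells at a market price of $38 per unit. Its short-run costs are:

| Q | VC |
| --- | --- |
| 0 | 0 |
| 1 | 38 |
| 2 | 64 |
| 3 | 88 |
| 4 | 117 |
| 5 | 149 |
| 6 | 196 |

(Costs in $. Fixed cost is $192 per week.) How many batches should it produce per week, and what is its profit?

Tabulate TR − TC: Q=0: -192; Q=1: -192; Q=2: -180; Q=3: -166; Q=4: -157; Q=5: -151; Q=6: -160.
Profit is maximized at Q = 5. AVC there is 149/5 = $29.80 ≤ P, so producing beats shutting down (which would give -$192).

Q = 5; profit = -$151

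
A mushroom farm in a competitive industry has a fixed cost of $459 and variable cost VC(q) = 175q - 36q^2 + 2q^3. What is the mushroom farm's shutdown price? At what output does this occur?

The shutdown price is the minimum of AVC. VC = 175q - 36q^2 + 2q^3, so AVC = 175 - 36q + 2q^2.
At the minimum of AVC, MC = AVC. MC = 175 - 72q + 6q^2; setting MC = AVC gives 4q^2 - 36q = 0, so q = 9. min AVC = 13.
For P < $13 the firm produces nothing.

$13 per unit, at q = 9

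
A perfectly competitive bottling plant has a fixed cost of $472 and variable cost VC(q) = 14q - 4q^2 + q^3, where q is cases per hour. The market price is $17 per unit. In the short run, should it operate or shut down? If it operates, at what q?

Produce at q = 3

From TC, MC = TC'(q) = 14 - 8q + 3q^2 and AVC = VC/q = 14 - 4q + q^2.
The AVC parabola has its vertex at q = 4/2 = 2, where AVC = 14 - 4·2 + 2^2 = $10.
Since P = $17 ≥ min AVC = $10, price covers variable cost and the firm should produce.
Set P = MC: 17 = 14 - 8q + 3q^2 → -3 - 8q + 3q^2 = 0. The roots are q = -1/3 and q = 3; the profit-maximizing output is on the rising part of MC, so q* = 3.
Check: AVC at q = 3 is $11 ≤ P, so revenue covers variable cost.
Profit = P·q − TC = 17·3 − 505 = -$454, a loss, but smaller than the $472 fixed cost the firm would lose by shutting down.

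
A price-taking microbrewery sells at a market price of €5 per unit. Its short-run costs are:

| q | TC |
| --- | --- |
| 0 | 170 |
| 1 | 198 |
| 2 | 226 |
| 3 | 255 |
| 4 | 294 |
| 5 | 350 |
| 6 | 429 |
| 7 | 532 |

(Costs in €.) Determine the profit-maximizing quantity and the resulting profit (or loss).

q = 0 (shut down); profit = -€170

Tabulate TR − TC: q=0: -170; q=1: -193; q=2: -216; q=3: -240; q=4: -274; q=5: -325; q=6: -399; q=7: -497.
Profit is highest at q = 0. Equivalently, the lowest AVC in the table is 28/1 ≈ €28 at q = 1, and P = €5 falls below it — price never covers variable cost, so the firm shuts down and loses only its fixed cost.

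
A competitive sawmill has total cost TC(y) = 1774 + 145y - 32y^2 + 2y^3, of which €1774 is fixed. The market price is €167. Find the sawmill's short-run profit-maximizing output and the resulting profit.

AVC = 145 - 32y + 2y^2; min AVC = €17 at y = 8. Since P = €167 ≥ min AVC, the firm produces.
With MC = 145 - 64y + 6y^2, P = MC on the upward-sloping part at y* = 11.
TR = 167·11 = 1837. TC = 1774 + 385 = 2159. Profit = 1837 − 2159 = -€322.
By producing, the firm covers all variable cost plus €1452 of fixed cost; shutting down would lose the full €1774.

Profit = -€322 at y = 11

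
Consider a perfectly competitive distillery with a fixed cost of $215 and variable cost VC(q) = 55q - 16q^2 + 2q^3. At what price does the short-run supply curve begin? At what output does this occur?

Short-run supply begins at min AVC. From VC = 55q - 16q^2 + 2q^3, AVC = 55 - 16q + 2q^2.
dAVC/dq = -16 + 4q = 0 gives q = 4. min AVC = 55 - 16·4 + 2·4^2 = 23.
The firm shuts down for any P below $23.

$23 per unit, at q = 4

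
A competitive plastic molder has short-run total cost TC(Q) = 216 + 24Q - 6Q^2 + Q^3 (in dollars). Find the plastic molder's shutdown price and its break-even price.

Shutdown price = $15; break-even price = $60

Shutdown price = min AVC. AVC = 24 - 6Q + Q^2, with vertex at Q = 3 and minimum $15.
ATC = 216/Q + 24 - 6Q + Q^2. Setting dATC/dQ = −216/Q^2 − 6 + 2Q = 0 gives Q = 6 (since 2·6^3 − 6·6^2 = 216).
min ATC = 216/6 + 24 − 6·6 + 6^2 = $60. That is the break-even price.
For $15 ≤ P < $60 the firm produces at a loss; below $15 it shuts down.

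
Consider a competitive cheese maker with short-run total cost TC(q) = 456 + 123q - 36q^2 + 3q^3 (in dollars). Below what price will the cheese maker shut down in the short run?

$15 per unit

The shutdown price is the minimum of AVC. VC = 123q - 36q^2 + 3q^3, so AVC = 123 - 36q + 3q^2.
At the minimum of AVC, MC = AVC. MC = 123 - 72q + 9q^2; setting MC = AVC gives 6q^2 - 36q = 0, so q = 6. min AVC = 15.
So the shutdown price is $15.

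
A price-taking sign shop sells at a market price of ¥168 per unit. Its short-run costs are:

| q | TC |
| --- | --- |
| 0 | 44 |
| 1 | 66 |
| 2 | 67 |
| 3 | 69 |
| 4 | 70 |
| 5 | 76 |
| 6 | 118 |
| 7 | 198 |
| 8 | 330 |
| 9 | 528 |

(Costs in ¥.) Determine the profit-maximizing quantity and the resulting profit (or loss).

q = 8; profit = ¥1014

Tabulate TR − TC: q=0: -44; q=1: 102; q=2: 269; q=3: 435; q=4: 602; q=5: 764; q=6: 890; q=7: 978; q=8: 1014; q=9: 984.
Profit is maximized at q = 8. AVC there is 286/8 = ¥35.75 ≤ P, so producing beats shutting down (which would give -¥44).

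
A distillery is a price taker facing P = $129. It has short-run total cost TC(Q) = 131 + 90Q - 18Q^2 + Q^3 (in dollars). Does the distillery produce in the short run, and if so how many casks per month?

Produce at Q = 13

Strip out fixed cost: VC = 90Q - 18Q^2 + Q^3. Then AVC = 90 - 18Q + Q^2 and MC = 90 - 36Q + 3Q^2.
AVC hits its minimum where MC = AVC, at Q = 9, giving min AVC = 90 - 18·9 + 9^2 = $9.
Because $129 ≥ $9, revenue can cover variable cost; the firm operates.
Solving P = MC: -39 - 36Q + 3Q^2 = 0 ⇒ Q = -1 or 13. On the upward-sloping branch, Q* = 13.
Check: AVC at Q = 13 is $25 ≤ P, so revenue covers variable cost.
Profit = P·Q − TC = 129·13 − 456 = $1221.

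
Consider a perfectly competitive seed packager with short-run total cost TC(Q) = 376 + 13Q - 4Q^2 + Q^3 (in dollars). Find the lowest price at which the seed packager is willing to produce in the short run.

The firm shuts down when price falls below the minimum of average variable cost. AVC = VC/Q = 13 - 4Q + Q^2.
dAVC/dQ = -4 + 2Q = 0 gives Q = 2. min AVC = 13 - 4·2 + 2^2 = 9.
So the shutdown price is $9.

$9 per unit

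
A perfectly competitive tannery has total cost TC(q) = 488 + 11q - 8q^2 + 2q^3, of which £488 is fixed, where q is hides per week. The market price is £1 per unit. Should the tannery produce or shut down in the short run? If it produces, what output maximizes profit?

Shut down

Variable cost is VC = 11q - 8q^2 + 2q^3, so AVC = VC/q = 11 - 8q + 2q^2 and MC = dTC/dq = 11 - 16q + 6q^2.
The AVC parabola has its vertex at q = 8/4 = 2, where AVC = 11 - 8·2 + 2·2^2 = £3.
With P < min AVC (£1 < £3), every unit sold adds to the loss.
Best response: produce nothing and absorb the £488 fixed cost.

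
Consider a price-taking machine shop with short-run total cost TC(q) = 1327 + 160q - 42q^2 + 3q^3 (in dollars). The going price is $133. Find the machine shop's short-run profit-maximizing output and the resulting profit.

AVC = 160 - 42q + 3q^2; min AVC = $13 at q = 7. Since P = $133 ≥ min AVC, the firm produces.
MC = 160 - 84q + 9q^2. Setting P = MC and taking the root on the rising branch gives q* = 9.
TR = 133·9 = 1197. TC = 1327 + 225 = 1552. Profit = 1197 − 1552 = -$355.
Shutting down would mean losing the fixed cost of $1327, so operating at a loss of $355 is better by $972.

Profit = -$355 at q = 9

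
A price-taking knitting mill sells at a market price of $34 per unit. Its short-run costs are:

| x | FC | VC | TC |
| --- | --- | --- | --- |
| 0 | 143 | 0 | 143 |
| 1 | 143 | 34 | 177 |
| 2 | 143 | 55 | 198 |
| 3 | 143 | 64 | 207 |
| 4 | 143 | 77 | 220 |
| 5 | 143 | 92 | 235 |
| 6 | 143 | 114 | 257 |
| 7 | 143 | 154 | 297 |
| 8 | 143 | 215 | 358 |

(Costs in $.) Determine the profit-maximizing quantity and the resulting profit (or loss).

x = 6; profit = -$53

Compute π = P·x − TC at each output: x=0: -143; x=1: -143; x=2: -130; x=3: -105; x=4: -84; x=5: -65; x=6: -53; x=7: -59; x=8: -86.
Profit is maximized at x = 6. AVC there is 114/6 = $19 ≤ P, so producing beats shutting down (which would give -$143).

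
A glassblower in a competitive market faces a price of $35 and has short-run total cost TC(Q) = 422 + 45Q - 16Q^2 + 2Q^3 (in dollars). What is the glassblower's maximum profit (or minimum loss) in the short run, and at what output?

AVC = 45 - 16Q + 2Q^2 has its minimum $13 at Q = 4; price $35 clears that bar, so the firm operates.
With MC = 45 - 32Q + 6Q^2, P = MC on the upward-sloping part at Q* = 5.
TR = 35·5 = 175. TC = 422 + 75 = 497. Profit = 175 − 497 = -$322.
That loss of $322 beats the $422 the firm would lose by shutting down; producing recovers $100 of fixed cost.

Profit = -$322 at Q = 5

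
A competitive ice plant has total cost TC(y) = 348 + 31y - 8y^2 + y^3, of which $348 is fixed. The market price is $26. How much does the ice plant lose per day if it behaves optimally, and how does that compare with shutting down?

AVC = 31 - 8y + y^2 has its minimum $15 at y = 4; price $26 clears that bar, so the firm operates.
MC = 31 - 16y + 3y^2. Setting P = MC and taking the root on the rising branch gives y* = 5.
TR = 26·5 = 130. TC = 348 + 80 = 428. Profit = 130 − 428 = -$298.
By producing, the firm covers all variable cost plus $50 of fixed cost; shutting down would lose the full $348.

Profit = -$298 at y = 5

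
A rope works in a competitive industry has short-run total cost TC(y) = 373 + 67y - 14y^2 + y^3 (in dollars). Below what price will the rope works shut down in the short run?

$18 per unit

Short-run supply begins at min AVC. From VC = 67y - 14y^2 + y^3, AVC = 67 - 14y + y^2.
dAVC/dy = -14 + 2y = 0 gives y = 7. min AVC = 67 - 14·7 + 7^2 = 18.
For P < $18 the firm produces nothing.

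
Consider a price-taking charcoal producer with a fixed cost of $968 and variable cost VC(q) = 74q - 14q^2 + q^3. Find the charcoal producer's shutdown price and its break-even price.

Shutdown price = min AVC. AVC = 74 - 14q + q^2, with vertex at q = 7 and minimum $25.
ATC = 968/q + 74 - 14q + q^2. Setting dATC/dq = −968/q^2 − 14 + 2q = 0 gives q = 11 (since 2·11^3 − 14·11^2 = 968).
min ATC = 968/11 + 74 − 14·11 + 11^2 = $129. That is the break-even price.
For $25 ≤ P < $129 the firm produces at a loss; below $25 it shuts down.

Shutdown price = $25; break-even price = $129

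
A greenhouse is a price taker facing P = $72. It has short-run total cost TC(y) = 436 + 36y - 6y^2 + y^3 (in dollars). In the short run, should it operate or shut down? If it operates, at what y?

Strip out fixed cost: VC = 36y - 6y^2 + y^3. Then AVC = 36 - 6y + y^2 and MC = 36 - 12y + 3y^2.
AVC hits its minimum where MC = AVC, at y = 3, giving min AVC = 36 - 6·3 + 3^2 = $27.
Since P = $72 ≥ min AVC = $27, price covers variable cost and the firm should produce.
Solving P = MC: -36 - 12y + 3y^2 = 0 ⇒ y = -2 or 6. On the upward-sloping branch, y* = 6.
Check: AVC at y = 6 is $36 ≤ P, so revenue covers variable cost.
Profit = P·y − TC = 72·6 − 652 = -$220, a loss, but smaller than the $436 fixed cost the firm would lose by shutting down.

Produce at y = 6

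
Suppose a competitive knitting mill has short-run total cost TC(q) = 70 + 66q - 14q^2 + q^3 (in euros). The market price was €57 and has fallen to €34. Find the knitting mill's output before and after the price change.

AVC = 66 - 14q + q^2, minimized at q = 7 where min AVC = €17. MC = 66 - 28q + 3q^2.
With P = €57 above the shutdown price, P = MC gives q = 9.
At P = €34 ≥ min AVC, set P = MC: q = 8. The firm stays open but cuts output.

Output falls from 9 to 8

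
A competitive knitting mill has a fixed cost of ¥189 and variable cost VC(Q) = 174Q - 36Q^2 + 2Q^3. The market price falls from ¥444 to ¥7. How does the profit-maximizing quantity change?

AVC = 174 - 36Q + 2Q^2, minimized at Q = 9 where min AVC = ¥12. MC = 174 - 72Q + 6Q^2.
With P = ¥444 above the shutdown price, P = MC gives Q = 15.
At P = ¥7 < min AVC = ¥12, price no longer covers variable cost at any output, so the firm shuts down: Q = 0.

Output falls from 15 to 0 (the firm shuts down)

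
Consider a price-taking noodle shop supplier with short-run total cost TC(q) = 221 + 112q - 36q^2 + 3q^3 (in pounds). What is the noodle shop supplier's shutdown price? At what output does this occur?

Short-run supply begins at min AVC. From VC = 112q - 36q^2 + 3q^3, AVC = 112 - 36q + 3q^2.
dAVC/dq = -36 + 6q = 0 gives q = 6. min AVC = 112 - 36·6 + 3·6^2 = 4.
For P < £4 the firm produces nothing.

£4 per unit, at q = 6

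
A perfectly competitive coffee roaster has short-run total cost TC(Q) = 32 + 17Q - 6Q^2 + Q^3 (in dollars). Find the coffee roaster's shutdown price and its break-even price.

Shutdown price = min AVC. AVC = 17 - 6Q + Q^2, with vertex at Q = 3 and minimum $8.
ATC = 32/Q + 17 - 6Q + Q^2. Setting dATC/dQ = −32/Q^2 − 6 + 2Q = 0 gives Q = 4 (since 2·4^3 − 6·4^2 = 32).
min ATC = 32/4 + 17 − 6·4 + 4^2 = $17. That is the break-even price.
For $8 ≤ P < $17 the firm produces at a loss; below $8 it shuts down.

Shutdown price = $8; break-even price = $17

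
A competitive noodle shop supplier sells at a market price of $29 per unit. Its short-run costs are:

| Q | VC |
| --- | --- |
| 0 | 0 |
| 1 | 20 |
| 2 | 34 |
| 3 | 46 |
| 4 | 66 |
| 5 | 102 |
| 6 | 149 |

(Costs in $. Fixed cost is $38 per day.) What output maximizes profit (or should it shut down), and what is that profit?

Q = 4; profit = $12

Compute π = P·Q − TC at each output: Q=0: -38; Q=1: -29; Q=2: -14; Q=3: 3; Q=4: 12; Q=5: 5; Q=6: -13.
Profit is maximized at Q = 4. AVC there is 66/4 = $16.50 ≤ P, so producing beats shutting down (which would give -$38).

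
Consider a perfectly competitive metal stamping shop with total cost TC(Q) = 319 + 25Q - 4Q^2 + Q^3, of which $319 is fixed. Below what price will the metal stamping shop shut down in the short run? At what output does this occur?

The firm shuts down when price falls below the minimum of average variable cost. AVC = VC/Q = 25 - 4Q + Q^2.
At the minimum of AVC, MC = AVC. MC = 25 - 8Q + 3Q^2; setting MC = AVC gives 2Q^2 - 4Q = 0, so Q = 2. min AVC = 21.
So the shutdown price is $21.

$21 per unit, at Q = 2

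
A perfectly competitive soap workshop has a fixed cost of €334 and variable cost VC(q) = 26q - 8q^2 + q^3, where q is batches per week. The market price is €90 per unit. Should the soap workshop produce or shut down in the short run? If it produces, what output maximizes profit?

Produce at q = 8

Strip out fixed cost: VC = 26q - 8q^2 + q^3. Then AVC = 26 - 8q + q^2 and MC = 26 - 16q + 3q^2.
AVC hits its minimum where MC = AVC, at q = 4, giving min AVC = 26 - 8·4 + 4^2 = €10.
P = €90 exceeds min AVC = €10, so the firm stays open.
Solving P = MC: -64 - 16q + 3q^2 = 0 ⇒ q = -8/3 or 8. On the upward-sloping branch, q* = 8.
Check: AVC at q = 8 is €26 ≤ P, so revenue covers variable cost.
Profit = P·q − TC = 90·8 − 542 = €178.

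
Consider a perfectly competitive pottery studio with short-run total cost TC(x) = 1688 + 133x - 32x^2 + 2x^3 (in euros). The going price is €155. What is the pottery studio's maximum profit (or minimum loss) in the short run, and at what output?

AVC = 133 - 32x + 2x^2 has its minimum €5 at x = 8; price €155 clears that bar, so the firm operates.
MC = 133 - 64x + 6x^2. Setting P = MC and taking the root on the rising branch gives x* = 11.
TR = 155·11 = 1705. TC = 1688 + 253 = 1941. Profit = 1705 − 1941 = -€236.
Shutting down would mean losing the fixed cost of €1688, so operating at a loss of €236 is better by €1452.

Profit = -€236 at x = 11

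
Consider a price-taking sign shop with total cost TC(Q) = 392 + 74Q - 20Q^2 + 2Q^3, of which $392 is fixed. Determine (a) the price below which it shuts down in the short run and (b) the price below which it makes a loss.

Shutdown price = min AVC. AVC = 74 - 20Q + 2Q^2, with vertex at Q = 5 and minimum $24.
ATC = 392/Q + 74 - 20Q + 2Q^2. Setting dATC/dQ = −392/Q^2 − 20 + 4Q = 0 gives Q = 7 (since 4·7^3 − 20·7^2 = 392).
min ATC = 392/7 + 74 − 20·7 + 2·7^2 = $88. That is the break-even price.
For $24 ≤ P < $88 the firm produces at a loss; below $24 it shuts down.

Shutdown price = $24; break-even price = $88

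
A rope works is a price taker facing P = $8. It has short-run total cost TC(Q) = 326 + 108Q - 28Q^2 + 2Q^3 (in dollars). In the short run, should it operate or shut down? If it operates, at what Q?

Shut down

Strip out fixed cost: VC = 108Q - 28Q^2 + 2Q^3. Then AVC = 108 - 28Q + 2Q^2 and MC = 108 - 56Q + 6Q^2.
AVC is minimized where dAVC/dQ = -28 + 4Q = 0, at Q = 7; min AVC = 108 - 28·7 + 2·7^2 = $10.
P = $8 lies below min AVC = $10; no output level covers variable cost.
Shutting down limits the loss to fixed cost, $326.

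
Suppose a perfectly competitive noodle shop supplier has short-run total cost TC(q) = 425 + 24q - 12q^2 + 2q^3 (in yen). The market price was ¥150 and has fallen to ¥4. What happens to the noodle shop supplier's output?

AVC = 24 - 12q + 2q^2, minimized at q = 3 where min AVC = ¥6. MC = 24 - 24q + 6q^2.
At P = ¥150 ≥ min AVC, set P = MC on the rising branch: q = 7.
At P = ¥4 < min AVC = ¥6, price no longer covers variable cost at any output, so the firm shuts down: q = 0.

Output falls from 7 to 0 (the firm shuts down)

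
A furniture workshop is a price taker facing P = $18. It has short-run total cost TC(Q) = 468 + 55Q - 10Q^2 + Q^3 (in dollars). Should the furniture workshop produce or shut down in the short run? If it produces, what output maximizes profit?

Shut down

From TC, MC = TC'(Q) = 55 - 20Q + 3Q^2 and AVC = VC/Q = 55 - 10Q + Q^2.
The AVC parabola has its vertex at Q = 10/2 = 5, where AVC = 55 - 10·5 + 5^2 = $30.
P = $18 lies below min AVC = $30; no output level covers variable cost.
Shutting down limits the loss to fixed cost, $468.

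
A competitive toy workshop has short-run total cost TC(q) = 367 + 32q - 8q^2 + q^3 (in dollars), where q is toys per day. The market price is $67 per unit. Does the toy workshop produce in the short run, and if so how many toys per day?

Produce at q = 7

Strip out fixed cost: VC = 32q - 8q^2 + q^3. Then AVC = 32 - 8q + q^2 and MC = 32 - 16q + 3q^2.
AVC hits its minimum where MC = AVC, at q = 4, giving min AVC = 32 - 8·4 + 4^2 = $16.
P = $67 exceeds min AVC = $16, so the firm stays open.
P = MC gives -35 - 16q + 3q^2 = 0, with roots -5/3 and 7. Take the larger (rising MC): q* = 7.
Check: AVC at q = 7 is $25 ≤ P, so revenue covers variable cost.
Profit = P·q − TC = 67·7 − 542 = -$73, a loss, but smaller than the $367 fixed cost the firm would lose by shutting down.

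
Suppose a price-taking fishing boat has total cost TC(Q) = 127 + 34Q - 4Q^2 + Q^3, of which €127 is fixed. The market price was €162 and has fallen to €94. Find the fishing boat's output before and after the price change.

Output falls from 8 to 6

MC = 34 - 8Q + 3Q^2; the shutdown threshold is min AVC = €30 (at Q = 2).
At P = €162 ≥ min AVC, set P = MC on the rising branch: Q = 8.
At P = €94 ≥ min AVC, set P = MC: Q = 6. The firm stays open but cuts output.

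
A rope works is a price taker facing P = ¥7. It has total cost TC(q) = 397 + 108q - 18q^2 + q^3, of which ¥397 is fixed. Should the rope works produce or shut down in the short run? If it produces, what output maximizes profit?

Strip out fixed cost: VC = 108q - 18q^2 + q^3. Then AVC = 108 - 18q + q^2 and MC = 108 - 36q + 3q^2.
AVC hits its minimum where MC = AVC, at q = 9, giving min AVC = 108 - 18·9 + 9^2 = ¥27.
P = ¥7 lies below min AVC = ¥27; no output level covers variable cost.
Best response: produce nothing and absorb the ¥397 fixed cost.

Shut down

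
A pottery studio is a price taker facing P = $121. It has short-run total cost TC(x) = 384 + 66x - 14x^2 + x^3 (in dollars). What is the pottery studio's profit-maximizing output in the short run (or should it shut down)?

From TC, MC = TC'(x) = 66 - 28x + 3x^2 and AVC = VC/x = 66 - 14x + x^2.
The AVC parabola has its vertex at x = 14/2 = 7, where AVC = 66 - 14·7 + 7^2 = $17.
P = $121 exceeds min AVC = $17, so the firm stays open.
Set P = MC: 121 = 66 - 28x + 3x^2 → -55 - 28x + 3x^2 = 0. The roots are x = -5/3 and x = 11; the profit-maximizing output is on the rising part of MC, so x* = 11.
Check: AVC at x = 11 is $33 ≤ P, so revenue covers variable cost.
Profit = P·x − TC = 121·11 − 747 = $584.

Produce at x = 11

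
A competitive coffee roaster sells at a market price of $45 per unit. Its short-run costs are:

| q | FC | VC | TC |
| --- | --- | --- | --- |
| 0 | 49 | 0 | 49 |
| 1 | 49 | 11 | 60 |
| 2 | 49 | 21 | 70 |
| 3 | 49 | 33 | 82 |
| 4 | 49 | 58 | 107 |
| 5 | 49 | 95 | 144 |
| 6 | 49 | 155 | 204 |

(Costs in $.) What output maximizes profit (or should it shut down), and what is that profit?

q = 5; profit = $81

Compute π = P·q − TC at each output: q=0: -49; q=1: -15; q=2: 20; q=3: 53; q=4: 73; q=5: 81; q=6: 66.
Profit is maximized at q = 5. AVC there is 95/5 = $19 ≤ P, so producing beats shutting down (which would give -$49).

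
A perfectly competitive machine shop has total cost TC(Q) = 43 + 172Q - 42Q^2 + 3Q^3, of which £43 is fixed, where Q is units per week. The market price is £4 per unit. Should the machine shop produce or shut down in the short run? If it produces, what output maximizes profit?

Strip out fixed cost: VC = 172Q - 42Q^2 + 3Q^3. Then AVC = 172 - 42Q + 3Q^2 and MC = 172 - 84Q + 9Q^2.
The AVC parabola has its vertex at Q = 42/6 = 7, where AVC = 172 - 42·7 + 3·7^2 = £25.
P = £4 lies below min AVC = £25; no output level covers variable cost.
The firm minimizes its loss by shutting down and losing only its fixed cost of £43.

Shut down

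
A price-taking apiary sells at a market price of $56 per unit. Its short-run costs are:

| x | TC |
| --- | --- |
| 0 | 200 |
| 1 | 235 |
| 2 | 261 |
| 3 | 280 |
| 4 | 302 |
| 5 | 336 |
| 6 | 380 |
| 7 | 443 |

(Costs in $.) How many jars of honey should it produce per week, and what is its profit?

Tabulate TR − TC: x=0: -200; x=1: -179; x=2: -149; x=3: -112; x=4: -78; x=5: -56; x=6: -44; x=7: -51.
Profit is maximized at x = 6. AVC there is 180/6 = $30 ≤ P, so producing beats shutting down (which would give -$200).

x = 6; profit = -$44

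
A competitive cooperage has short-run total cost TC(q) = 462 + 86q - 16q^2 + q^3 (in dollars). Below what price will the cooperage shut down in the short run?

$22 per unit

The shutdown price is the minimum of AVC. VC = 86q - 16q^2 + q^3, so AVC = 86 - 16q + q^2.
dAVC/dq = -16 + 2q = 0 gives q = 8. min AVC = 86 - 16·8 + 8^2 = 22.
For P < $22 the firm produces nothing.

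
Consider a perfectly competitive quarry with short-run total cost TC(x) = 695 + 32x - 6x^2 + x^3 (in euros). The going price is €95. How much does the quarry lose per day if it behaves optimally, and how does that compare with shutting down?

AVC = 32 - 6x + x^2; min AVC = €23 at x = 3. Since P = €95 ≥ min AVC, the firm produces.
With MC = 32 - 12x + 3x^2, P = MC on the upward-sloping part at x* = 7.
TR = 95·7 = 665. TC = 695 + 273 = 968. Profit = 665 − 968 = -€303.
Shutting down would mean losing the fixed cost of €695, so operating at a loss of €303 is better by €392.

Profit = -€303 at x = 7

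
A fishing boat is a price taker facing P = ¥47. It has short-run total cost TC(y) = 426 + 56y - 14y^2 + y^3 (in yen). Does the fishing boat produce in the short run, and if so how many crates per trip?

Variable cost is VC = 56y - 14y^2 + y^3, so AVC = VC/y = 56 - 14y + y^2 and MC = dTC/dy = 56 - 28y + 3y^2.
AVC is minimized where dAVC/dy = -14 + 2y = 0, at y = 7; min AVC = 56 - 14·7 + 7^2 = ¥7.
P = ¥47 exceeds min AVC = ¥7, so the firm stays open.
Solving P = MC: 9 - 28y + 3y^2 = 0 ⇒ y = 1/3 or 9. On the upward-sloping branch, y* = 9.
Check: AVC at y = 9 is ¥11 ≤ P, so revenue covers variable cost.
Profit = P·y − TC = 47·9 − 525 = -¥102, a loss, but smaller than the ¥426 fixed cost the firm would lose by shutting down.

Produce at y = 9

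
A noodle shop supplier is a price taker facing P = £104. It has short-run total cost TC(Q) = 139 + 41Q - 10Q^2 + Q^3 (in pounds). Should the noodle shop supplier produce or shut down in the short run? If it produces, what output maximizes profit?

From TC, MC = TC'(Q) = 41 - 20Q + 3Q^2 and AVC = VC/Q = 41 - 10Q + Q^2.
AVC hits its minimum where MC = AVC, at Q = 5, giving min AVC = 41 - 10·5 + 5^2 = £16.
Since P = £104 ≥ min AVC = £16, price covers variable cost and the firm should produce.
Set P = MC: 104 = 41 - 20Q + 3Q^2 → -63 - 20Q + 3Q^2 = 0. The roots are Q = -7/3 and Q = 9; the profit-maximizing output is on the rising part of MC, so Q* = 9.
Check: AVC at Q = 9 is £32 ≤ P, so revenue covers variable cost.
Profit = P·Q − TC = 104·9 − 427 = £509.

Produce at Q = 9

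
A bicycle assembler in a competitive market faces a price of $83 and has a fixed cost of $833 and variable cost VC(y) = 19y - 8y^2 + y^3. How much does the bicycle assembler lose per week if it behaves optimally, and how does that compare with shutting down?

Profit = -$321 at y = 8

AVC = 19 - 8y + y^2; min AVC = $3 at y = 4. Since P = $83 ≥ min AVC, the firm produces.
With MC = 19 - 16y + 3y^2, P = MC on the upward-sloping part at y* = 8.
TR = 83·8 = 664. TC = 833 + 152 = 985. Profit = 664 − 985 = -$321.
By producing, the firm covers all variable cost plus $512 of fixed cost; shutting down would lose the full $833.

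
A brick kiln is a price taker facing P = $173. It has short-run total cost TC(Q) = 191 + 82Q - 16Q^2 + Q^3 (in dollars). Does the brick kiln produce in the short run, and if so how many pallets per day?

From TC, MC = TC'(Q) = 82 - 32Q + 3Q^2 and AVC = VC/Q = 82 - 16Q + Q^2.
The AVC parabola has its vertex at Q = 16/2 = 8, where AVC = 82 - 16·8 + 8^2 = $18.
Since P = $173 ≥ min AVC = $18, price covers variable cost and the firm should produce.
P = MC gives -91 - 32Q + 3Q^2 = 0, with roots -7/3 and 13. Take the larger (rising MC): Q* = 13.
Check: AVC at Q = 13 is $43 ≤ P, so revenue covers variable cost.
Profit = P·Q − TC = 173·13 − 750 = $1499.

Produce at Q = 13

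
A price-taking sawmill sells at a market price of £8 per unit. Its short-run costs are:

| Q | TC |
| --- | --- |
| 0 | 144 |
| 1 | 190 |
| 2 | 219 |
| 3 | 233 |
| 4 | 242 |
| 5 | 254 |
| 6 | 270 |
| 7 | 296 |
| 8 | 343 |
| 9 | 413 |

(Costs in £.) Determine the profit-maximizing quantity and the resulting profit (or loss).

Q = 0 (shut down); profit = -£144

Compute π = P·Q − TC at each output: Q=0: -144; Q=1: -182; Q=2: -203; Q=3: -209; Q=4: -210; Q=5: -214; Q=6: -222; Q=7: -240; Q=8: -279; Q=9: -341.
Profit is highest at Q = 0. Equivalently, the lowest AVC in the table is 126/6 ≈ £21 at Q = 6, and P = £8 falls below it — price never covers variable cost, so the firm shuts down and loses only its fixed cost.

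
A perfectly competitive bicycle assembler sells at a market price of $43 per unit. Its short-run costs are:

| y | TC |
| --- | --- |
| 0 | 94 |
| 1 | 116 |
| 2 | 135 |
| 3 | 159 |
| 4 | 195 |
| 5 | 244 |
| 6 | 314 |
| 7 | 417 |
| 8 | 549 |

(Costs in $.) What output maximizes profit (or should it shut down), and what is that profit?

y = 4; profit = -$23

Tabulate TR − TC: y=0: -94; y=1: -73; y=2: -49; y=3: -30; y=4: -23; y=5: -29; y=6: -56; y=7: -116; y=8: -205.
Profit is maximized at y = 4. AVC there is 101/4 = $25.25 ≤ P, so producing beats shutting down (which would give -$94).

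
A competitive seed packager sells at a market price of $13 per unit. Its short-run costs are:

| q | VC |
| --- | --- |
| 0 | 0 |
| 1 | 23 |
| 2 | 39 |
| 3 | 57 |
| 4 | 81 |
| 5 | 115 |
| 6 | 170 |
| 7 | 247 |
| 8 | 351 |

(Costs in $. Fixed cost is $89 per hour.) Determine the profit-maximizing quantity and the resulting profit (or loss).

q = 0 (shut down); profit = -$89

Tabulate TR − TC: q=0: -89; q=1: -99; q=2: -102; q=3: -107; q=4: -118; q=5: -139; q=6: -181; q=7: -245; q=8: -336.
Profit is highest at q = 0. Equivalently, the lowest AVC in the table is 57/3 ≈ $19 at q = 3, and P = $13 falls below it — price never covers variable cost, so the firm shuts down and loses only its fixed cost.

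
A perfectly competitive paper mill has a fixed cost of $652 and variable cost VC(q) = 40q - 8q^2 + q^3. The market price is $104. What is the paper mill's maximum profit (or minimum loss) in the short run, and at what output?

Profit = -$140 at q = 8

AVC = 40 - 8q + q^2 has its minimum $24 at q = 4; price $104 clears that bar, so the firm operates.
With MC = 40 - 16q + 3q^2, P = MC on the upward-sloping part at q* = 8.
TR = 104·8 = 832. TC = 652 + 320 = 972. Profit = 832 − 972 = -$140.
That loss of $140 beats the $652 the firm would lose by shutting down; producing recovers $512 of fixed cost.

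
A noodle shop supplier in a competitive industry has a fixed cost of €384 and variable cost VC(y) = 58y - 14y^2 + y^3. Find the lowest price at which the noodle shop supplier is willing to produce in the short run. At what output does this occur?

€9 per unit, at y = 7

The shutdown price is the minimum of AVC. VC = 58y - 14y^2 + y^3, so AVC = 58 - 14y + y^2.
At the minimum of AVC, MC = AVC. MC = 58 - 28y + 3y^2; setting MC = AVC gives 2y^2 - 14y = 0, so y = 7. min AVC = 9.
The firm shuts down for any P below €9.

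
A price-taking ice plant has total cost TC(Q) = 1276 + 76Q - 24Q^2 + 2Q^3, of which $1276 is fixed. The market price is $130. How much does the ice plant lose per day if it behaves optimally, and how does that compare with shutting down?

Profit = -$304 at Q = 9

AVC = 76 - 24Q + 2Q^2; min AVC = $4 at Q = 6. Since P = $130 ≥ min AVC, the firm produces.
MC = 76 - 48Q + 6Q^2. Setting P = MC and taking the root on the rising branch gives Q* = 9.
TR = 130·9 = 1170. TC = 1276 + 198 = 1474. Profit = 1170 − 1474 = -$304.
By producing, the firm covers all variable cost plus $972 of fixed cost; shutting down would lose the full $1276.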